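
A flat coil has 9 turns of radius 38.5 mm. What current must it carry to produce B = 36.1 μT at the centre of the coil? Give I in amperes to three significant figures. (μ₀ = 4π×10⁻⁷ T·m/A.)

For an N-turn coil, B = Nμ₀I/(2R) with R = 0.0385 m, so I = 2RB/(Nμ₀) = 2 × 0.0385 × 3.61×10⁻⁵ / (9 × 4π×10⁻⁷) = 0.246 A.

I ≈ 0.246 A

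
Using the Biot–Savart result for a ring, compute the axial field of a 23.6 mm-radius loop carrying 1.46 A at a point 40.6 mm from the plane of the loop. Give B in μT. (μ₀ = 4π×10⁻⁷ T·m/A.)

On the axis of a circular loop, B = μ₀IR² / [2(R²+z²)^(3/2)].
R² + z² = (0.0236)² + (0.0406)² = 0.002205 m², and (R²+z²)^(3/2) = 1.04×10⁻⁴ m³.
B = (4π×10⁻⁷ × 1.46 × 0.000557) / (2 × 1.04×10⁻⁴) = 4.93×10⁻⁶ T.

B ≈ 4.93 μT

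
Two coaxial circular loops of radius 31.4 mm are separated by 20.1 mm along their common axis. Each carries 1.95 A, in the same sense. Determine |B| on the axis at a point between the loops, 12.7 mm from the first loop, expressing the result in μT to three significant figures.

B ≈ 67.1 μT

Each loop contributes B = μ₀IR²/[2(R²+z²)^(3/2)] on the axis, with z measured from that loop.
Loop 1 (z = 0.0127 m): B₁ = 3.11×10⁻⁵ T. Loop 2 (z = 0.0074 m): B₂ = 3.60×10⁻⁵ T.
The fields add: B = B₁ + B₂ = 6.71×10⁻⁵ T.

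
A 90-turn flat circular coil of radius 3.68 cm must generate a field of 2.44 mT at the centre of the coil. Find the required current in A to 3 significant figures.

I ≈ 1.59 A

For an N-turn coil, B = Nμ₀I/(2R) with R = 0.0368 m, so I = 2RB/(Nμ₀) = 2 × 0.0368 × 2.44×10⁻³ / (90 × 4π×10⁻⁷) = 1.59 A.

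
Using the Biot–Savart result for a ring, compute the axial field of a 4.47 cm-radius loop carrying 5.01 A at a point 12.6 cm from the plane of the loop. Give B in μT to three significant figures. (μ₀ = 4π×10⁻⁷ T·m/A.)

B ≈ 2.63 μT

On the axis of a circular loop, B = μ₀IR² / [2(R²+z²)^(3/2)].
R² + z² = (0.0447)² + (0.126)² = 0.01787 m², and (R²+z²)^(3/2) = 2.39×10⁻³ m³.
B = (4π×10⁻⁷ × 5.01 × 0.001998) / (2 × 2.39×10⁻³) = 2.63×10⁻⁶ T.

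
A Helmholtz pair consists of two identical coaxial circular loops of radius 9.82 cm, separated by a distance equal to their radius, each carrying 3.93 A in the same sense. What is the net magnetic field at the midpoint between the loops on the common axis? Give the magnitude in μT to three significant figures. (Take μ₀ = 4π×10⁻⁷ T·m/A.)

B ≈ 36.0 μT

Each loop contributes B = μ₀IR²/[2(R²+z²)^(3/2)] on the axis, with z measured from that loop.
Loop 1 (z = 0.0491 m): B₁ = 1.80×10⁻⁵ T. Loop 2 (z = 0.0491 m): B₂ = 1.80×10⁻⁵ T.
The fields add: B = B₁ + B₂ = 3.60×10⁻⁵ T.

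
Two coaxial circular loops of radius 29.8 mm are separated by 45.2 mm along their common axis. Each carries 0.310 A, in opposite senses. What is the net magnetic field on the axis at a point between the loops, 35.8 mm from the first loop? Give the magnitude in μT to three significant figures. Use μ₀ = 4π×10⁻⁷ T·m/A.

Each loop contributes B = μ₀IR²/[2(R²+z²)^(3/2)] on the axis, with z measured from that loop.
Loop 1 (z = 0.0358 m): B₁ = 1.71×10⁻⁶ T. Loop 2 (z = 0.0094 m): B₂ = 5.67×10⁻⁶ T.
The fields oppose: B = |B₁ − B₂| = 3.96×10⁻⁶ T.

B ≈ 3.96 μT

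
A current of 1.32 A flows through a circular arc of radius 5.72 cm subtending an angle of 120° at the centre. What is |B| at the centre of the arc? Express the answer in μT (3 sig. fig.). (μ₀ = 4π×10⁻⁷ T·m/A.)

The Biot–Savart field of a circular arc at its centre is B = μ₀Iφ/(4πR), with φ = 2.094 rad.
B = (4π×10⁻⁷ × 1.32 × 2.094) / (4π × 0.0572) = 4.83×10⁻⁶ T.

B ≈ 4.83 μT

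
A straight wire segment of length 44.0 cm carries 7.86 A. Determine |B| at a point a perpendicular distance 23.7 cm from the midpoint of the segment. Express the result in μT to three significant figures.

B ≈ 4.51 μT

For a finite straight segment, B = (μ₀I/4πd)(sinθ₁ + sinθ₂), where θ₁, θ₂ are the angles from the perpendicular to each end.
The perpendicular from the point meets the wire at its midpoint, so each end is L/2 = 0.22 m away along the wire.
sinθ₁ = 0.22/√(0.22²+0.237²) = 0.6803; sinθ₂ = 0.22/√(0.22²+0.237²) = 0.6803.
B = (4π×10⁻⁷ × 7.86) / (4π × 0.237) × (0.6803 + 0.6803) = 4.51×10⁻⁶ T.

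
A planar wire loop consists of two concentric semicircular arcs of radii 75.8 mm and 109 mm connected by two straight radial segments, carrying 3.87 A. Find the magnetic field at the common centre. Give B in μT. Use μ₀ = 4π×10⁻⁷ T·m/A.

B ≈ 4.89 μT

The radial connectors point toward the centre, so dl × r̂ = 0 and they contribute nothing.
Each semicircle gives μ₀I/(4R): inner arc 1.60×10⁻⁵ T, outer arc 1.12×10⁻⁵ T.
The two arcs carry current in opposite angular senses, so their fields oppose: B = |1.60×10⁻⁵ − 1.12×10⁻⁵| = 4.89×10⁻⁶ T.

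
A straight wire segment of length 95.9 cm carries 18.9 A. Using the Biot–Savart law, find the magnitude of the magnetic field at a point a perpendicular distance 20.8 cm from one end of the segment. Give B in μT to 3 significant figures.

For a finite straight segment, B = (μ₀I/4πd)(sinθ₁ + sinθ₂), where θ₁, θ₂ are the angles from the perpendicular to each end.
The perpendicular foot is at one end, so the two end-offsets along the wire are 0 and L = 0.959 m.
sinθ₁ = 0/√(0²+0.208²) = 0.0000; sinθ₂ = 0.959/√(0.959²+0.208²) = 0.9773.
B = (4π×10⁻⁷ × 18.9) / (4π × 0.208) × (0.0000 + 0.9773) = 8.88×10⁻⁶ T.

B ≈ 8.88 μT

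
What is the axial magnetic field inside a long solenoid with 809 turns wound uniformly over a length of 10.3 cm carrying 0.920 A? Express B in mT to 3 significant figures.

B ≈ 9.08 mT

Inside a long solenoid, B = μ₀nI with n = 7854 turns/m.
B = 4π×10⁻⁷ × 7854 × 0.920 = 9.08×10⁻³ T.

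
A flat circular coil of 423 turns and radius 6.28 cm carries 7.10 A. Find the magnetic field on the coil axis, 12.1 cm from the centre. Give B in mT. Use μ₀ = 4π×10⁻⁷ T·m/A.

B ≈ 2.94 mT

For an N-turn flat coil, B = Nμ₀IR²/[2(R²+z²)^(3/2)] with R = 0.0628 m, z = 0.121 m.
B = 423 × 6.94×10⁻⁶ T = 2.94×10⁻³ T.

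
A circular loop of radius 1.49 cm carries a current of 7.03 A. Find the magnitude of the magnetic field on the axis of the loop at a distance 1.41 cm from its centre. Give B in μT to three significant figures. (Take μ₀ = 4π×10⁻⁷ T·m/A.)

B ≈ 114 μT

On the axis of a circular loop, B = μ₀IR² / [2(R²+z²)^(3/2)].
R² + z² = (0.0149)² + (0.0141)² = 0.0004208 m², and (R²+z²)^(3/2) = 8.63×10⁻⁶ m³.
B = (4π×10⁻⁷ × 7.03 × 0.000222) / (2 × 8.63×10⁻⁶) = 1.14×10⁻⁴ T.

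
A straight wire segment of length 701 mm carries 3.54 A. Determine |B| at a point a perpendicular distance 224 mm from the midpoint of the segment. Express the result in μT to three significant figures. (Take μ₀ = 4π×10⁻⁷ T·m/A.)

B ≈ 2.66 μT

For a finite straight segment, B = (μ₀I/4πd)(sinθ₁ + sinθ₂), where θ₁, θ₂ are the angles from the perpendicular to each end.
The perpendicular from the point meets the wire at its midpoint, so each end is L/2 = 0.3505 m away along the wire.
sinθ₁ = 0.3505/√(0.3505²+0.224²) = 0.8426; sinθ₂ = 0.3505/√(0.3505²+0.224²) = 0.8426.
B = (4π×10⁻⁷ × 3.54) / (4π × 0.224) × (0.8426 + 0.8426) = 2.66×10⁻⁶ T.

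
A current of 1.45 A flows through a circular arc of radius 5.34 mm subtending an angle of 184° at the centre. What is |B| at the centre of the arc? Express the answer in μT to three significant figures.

B ≈ 87.2 μT

The Biot–Savart field of a circular arc at its centre is B = μ₀Iφ/(4πR), with φ = 3.211 rad.
B = (4π×10⁻⁷ × 1.45 × 3.211) / (4π × 0.00534) = 8.72×10⁻⁵ T.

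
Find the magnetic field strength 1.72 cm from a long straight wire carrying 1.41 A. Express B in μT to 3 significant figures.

For an infinitely long straight wire, B = μ₀I/(2πd).
B = (4π×10⁻⁷ × 1.41) / (2π × 0.0172) = 1.64×10⁻⁵ T.

B ≈ 16.4 μT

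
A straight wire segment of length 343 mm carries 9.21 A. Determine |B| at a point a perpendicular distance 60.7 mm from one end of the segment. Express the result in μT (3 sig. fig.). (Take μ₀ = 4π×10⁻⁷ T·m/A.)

For a finite straight segment, B = (μ₀I/4πd)(sinθ₁ + sinθ₂), where θ₁, θ₂ are the angles from the perpendicular to each end.
The perpendicular foot is at one end, so the two end-offsets along the wire are 0 and L = 0.343 m.
sinθ₁ = 0/√(0²+0.0607²) = 0.0000; sinθ₂ = 0.343/√(0.343²+0.0607²) = 0.9847.
B = (4π×10⁻⁷ × 9.21) / (4π × 0.0607) × (0.0000 + 0.9847) = 1.49×10⁻⁵ T.

B ≈ 14.9 μT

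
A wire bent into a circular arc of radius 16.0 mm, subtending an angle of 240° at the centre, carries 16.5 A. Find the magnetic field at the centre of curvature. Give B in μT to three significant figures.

The Biot–Savart field of a circular arc at its centre is B = μ₀Iφ/(4πR), with φ = 4.189 rad.
B = (4π×10⁻⁷ × 16.5 × 4.189) / (4π × 0.016) = 4.32×10⁻⁴ T.

B ≈ 432 μT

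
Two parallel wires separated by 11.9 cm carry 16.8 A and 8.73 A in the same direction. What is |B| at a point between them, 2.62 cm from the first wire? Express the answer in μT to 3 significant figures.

B ≈ 109 μT

Each long wire gives B = μ₀I/(2πd). Distances are d₁ = 0.0262 m and d₂ = 0.0928 m.
B₁ = 1.28×10⁻⁴ T, B₂ = 1.88×10⁻⁵ T.
Between parallel currents the two contributions point in opposite directions, so they subtract. B = |B₁ − B₂| = |1.28×10⁻⁴ − 1.88×10⁻⁵| = 1.09×10⁻⁴ T.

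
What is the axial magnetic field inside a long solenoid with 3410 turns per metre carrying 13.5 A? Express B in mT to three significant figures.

B ≈ 57.8 mT

Inside a long solenoid, B = μ₀nI with n = 3410 turns/m.
B = 4π×10⁻⁷ × 3410 × 13.5 = 5.78×10⁻² T.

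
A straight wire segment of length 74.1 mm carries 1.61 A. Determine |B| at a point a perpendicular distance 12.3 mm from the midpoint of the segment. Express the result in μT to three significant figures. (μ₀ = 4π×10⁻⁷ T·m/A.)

B ≈ 24.8 μT

For a finite straight segment, B = (μ₀I/4πd)(sinθ₁ + sinθ₂), where θ₁, θ₂ are the angles from the perpendicular to each end.
The perpendicular from the point meets the wire at its midpoint, so each end is L/2 = 0.03705 m away along the wire.
sinθ₁ = 0.03705/√(0.03705²+0.0123²) = 0.9491; sinθ₂ = 0.03705/√(0.03705²+0.0123²) = 0.9491.
B = (4π×10⁻⁷ × 1.61) / (4π × 0.0123) × (0.9491 + 0.9491) = 2.48×10⁻⁵ T.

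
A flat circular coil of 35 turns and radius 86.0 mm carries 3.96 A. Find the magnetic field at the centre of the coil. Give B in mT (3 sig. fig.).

For an N-turn flat coil, B = Nμ₀I/(2R) with R = 0.086 m.
B = 35 × 2.89×10⁻⁵ T = 1.01×10⁻³ T.

B ≈ 1.01 mT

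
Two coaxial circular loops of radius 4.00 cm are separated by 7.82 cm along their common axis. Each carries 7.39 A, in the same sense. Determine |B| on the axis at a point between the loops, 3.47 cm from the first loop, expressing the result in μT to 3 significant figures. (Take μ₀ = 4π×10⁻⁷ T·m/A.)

B ≈ 86.0 μT

Each loop contributes B = μ₀IR²/[2(R²+z²)^(3/2)] on the axis, with z measured from that loop.
Loop 1 (z = 0.0347 m): B₁ = 5.00×10⁻⁵ T. Loop 2 (z = 0.0435 m): B₂ = 3.60×10⁻⁵ T.
The fields add: B = B₁ + B₂ = 8.60×10⁻⁵ T.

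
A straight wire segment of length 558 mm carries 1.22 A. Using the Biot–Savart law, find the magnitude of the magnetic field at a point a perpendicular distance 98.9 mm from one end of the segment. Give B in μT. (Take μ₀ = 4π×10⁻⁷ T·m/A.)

For a finite straight segment, B = (μ₀I/4πd)(sinθ₁ + sinθ₂), where θ₁, θ₂ are the angles from the perpendicular to each end.
The perpendicular foot is at one end, so the two end-offsets along the wire are 0 and L = 0.558 m.
sinθ₁ = 0/√(0²+0.0989²) = 0.0000; sinθ₂ = 0.558/√(0.558²+0.0989²) = 0.9847.
B = (4π×10⁻⁷ × 1.22) / (4π × 0.0989) × (0.0000 + 0.9847) = 1.21×10⁻⁶ T.

B ≈ 1.21 μT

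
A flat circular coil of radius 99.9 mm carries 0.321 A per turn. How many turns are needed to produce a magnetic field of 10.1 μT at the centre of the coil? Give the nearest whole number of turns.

For an N-turn coil, B = Nμ₀I/(2R). A single turn gives B₁ = 2.02×10⁻⁶ T with R = 0.0999 m.
N = B/B₁ = 1.01×10⁻⁵ / 2.02×10⁻⁶ = 5.00.

N = 5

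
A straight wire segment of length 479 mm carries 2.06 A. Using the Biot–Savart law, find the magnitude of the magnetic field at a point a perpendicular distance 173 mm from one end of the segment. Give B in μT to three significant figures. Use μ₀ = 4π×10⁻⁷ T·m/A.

B ≈ 1.12 μT

For a finite straight segment, B = (μ₀I/4πd)(sinθ₁ + sinθ₂), where θ₁, θ₂ are the angles from the perpendicular to each end.
The perpendicular foot is at one end, so the two end-offsets along the wire are 0 and L = 0.479 m.
sinθ₁ = 0/√(0²+0.173²) = 0.0000; sinθ₂ = 0.479/√(0.479²+0.173²) = 0.9405.
B = (4π×10⁻⁷ × 2.06) / (4π × 0.173) × (0.0000 + 0.9405) = 1.12×10⁻⁶ T.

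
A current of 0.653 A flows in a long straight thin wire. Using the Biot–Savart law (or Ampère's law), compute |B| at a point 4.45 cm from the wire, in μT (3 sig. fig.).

For an infinitely long straight wire, B = μ₀I/(2πd).
B = (4π×10⁻⁷ × 0.653) / (2π × 0.0445) = 2.93×10⁻⁶ T.

B ≈ 2.93 μT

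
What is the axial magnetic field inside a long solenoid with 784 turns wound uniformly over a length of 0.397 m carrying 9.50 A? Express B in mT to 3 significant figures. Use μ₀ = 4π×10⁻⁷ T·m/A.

Inside a long solenoid, B = μ₀nI with n = 1975 turns/m.
B = 4π×10⁻⁷ × 1975 × 9.50 = 2.36×10⁻² T.

B ≈ 23.6 mT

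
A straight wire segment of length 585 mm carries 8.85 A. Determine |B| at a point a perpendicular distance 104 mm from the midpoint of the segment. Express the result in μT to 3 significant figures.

B ≈ 16.0 μT

For a finite straight segment, B = (μ₀I/4πd)(sinθ₁ + sinθ₂), where θ₁, θ₂ are the angles from the perpendicular to each end.
The perpendicular from the point meets the wire at its midpoint, so each end is L/2 = 0.2925 m away along the wire.
sinθ₁ = 0.2925/√(0.2925²+0.104²) = 0.9422; sinθ₂ = 0.2925/√(0.2925²+0.104²) = 0.9422.
B = (4π×10⁻⁷ × 8.85) / (4π × 0.104) × (0.9422 + 0.9422) = 1.60×10⁻⁵ T.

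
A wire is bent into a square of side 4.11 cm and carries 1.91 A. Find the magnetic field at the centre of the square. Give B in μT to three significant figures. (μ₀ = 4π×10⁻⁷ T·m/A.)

B ≈ 52.6 μT

Each side is a finite straight segment at perpendicular distance d = a/(2 tan(π/4)) = 0.02055 m from the centre, with end-angles ±π/4.
One side contributes B₁ = (μ₀I/4πd)·2 sin(π/4) = 1.31×10⁻⁵ T.
All 4 sides add in the same direction: B = 4 × 1.31×10⁻⁵ = 5.26×10⁻⁵ T.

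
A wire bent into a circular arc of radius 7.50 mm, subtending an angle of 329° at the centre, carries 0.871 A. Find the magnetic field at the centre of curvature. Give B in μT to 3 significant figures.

The Biot–Savart field of a circular arc at its centre is B = μ₀Iφ/(4πR), with φ = 5.742 rad.
B = (4π×10⁻⁷ × 0.871 × 5.742) / (4π × 0.0075) = 6.67×10⁻⁵ T.

B ≈ 66.7 μT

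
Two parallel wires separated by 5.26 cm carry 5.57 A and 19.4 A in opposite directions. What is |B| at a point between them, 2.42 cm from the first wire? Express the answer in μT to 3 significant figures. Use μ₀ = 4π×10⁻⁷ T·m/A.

Each long wire gives B = μ₀I/(2πd). Distances are d₁ = 0.0242 m and d₂ = 0.0284 m.
B₁ = 4.60×10⁻⁵ T, B₂ = 1.37×10⁻⁴ T.
Between antiparallel currents both contributions point the same way, so they add. B = B₁ + B₂ = 4.60×10⁻⁵ + 1.37×10⁻⁴ = 1.83×10⁻⁴ T.

B ≈ 183 μT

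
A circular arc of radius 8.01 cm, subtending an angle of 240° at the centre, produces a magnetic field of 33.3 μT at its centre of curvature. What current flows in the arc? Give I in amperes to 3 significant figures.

For a circular arc, B = μ₀Iφ/(4πR) with φ in radians; here φ = 4.189 rad.
So I = 4πRB/(μ₀φ) = 4π × 0.0801 × 3.33×10⁻⁵ / (4π×10⁻⁷ × 4.189) = 6.37 A.

I ≈ 6.37 A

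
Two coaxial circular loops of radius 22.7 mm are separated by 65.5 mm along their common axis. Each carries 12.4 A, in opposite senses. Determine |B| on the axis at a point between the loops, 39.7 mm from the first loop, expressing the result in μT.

B ≈ 57.0 μT

Each loop contributes B = μ₀IR²/[2(R²+z²)^(3/2)] on the axis, with z measured from that loop.
Loop 1 (z = 0.0397 m): B₁ = 4.20×10⁻⁵ T. Loop 2 (z = 0.0258 m): B₂ = 9.89×10⁻⁵ T.
The fields oppose: B = |B₁ − B₂| = 5.70×10⁻⁵ T.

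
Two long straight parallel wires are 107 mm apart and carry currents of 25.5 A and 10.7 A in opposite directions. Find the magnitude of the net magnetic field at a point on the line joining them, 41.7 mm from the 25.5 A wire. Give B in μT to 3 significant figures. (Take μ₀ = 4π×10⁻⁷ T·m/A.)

B ≈ 155 μT

Each long wire gives B = μ₀I/(2πd). Distances are d₁ = 0.0417 m and d₂ = 0.0653 m.
B₁ = 1.22×10⁻⁴ T, B₂ = 3.28×10⁻⁵ T.
Between antiparallel currents both contributions point the same way, so they add. B = B₁ + B₂ = 1.22×10⁻⁴ + 3.28×10⁻⁵ = 1.55×10⁻⁴ T.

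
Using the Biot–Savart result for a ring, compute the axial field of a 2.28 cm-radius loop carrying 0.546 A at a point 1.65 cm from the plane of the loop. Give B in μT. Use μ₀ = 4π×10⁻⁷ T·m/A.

On the axis of a circular loop, B = μ₀IR² / [2(R²+z²)^(3/2)].
R² + z² = (0.0228)² + (0.0165)² = 0.0007921 m², and (R²+z²)^(3/2) = 2.23×10⁻⁵ m³.
B = (4π×10⁻⁷ × 0.546 × 0.0005198) / (2 × 2.23×10⁻⁵) = 8.00×10⁻⁶ T.

B ≈ 8.00 μT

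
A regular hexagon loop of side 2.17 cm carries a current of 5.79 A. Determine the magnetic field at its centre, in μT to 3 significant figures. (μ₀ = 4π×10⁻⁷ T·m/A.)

B ≈ 185 μT

Each side is a finite straight segment at perpendicular distance d = a/(2 tan(π/6)) = 0.01879 m from the centre, with end-angles ±π/6.
One side contributes B₁ = (μ₀I/4πd)·2 sin(π/6) = 3.08×10⁻⁵ T.
All 6 sides add in the same direction: B = 6 × 3.08×10⁻⁵ = 1.85×10⁻⁴ T.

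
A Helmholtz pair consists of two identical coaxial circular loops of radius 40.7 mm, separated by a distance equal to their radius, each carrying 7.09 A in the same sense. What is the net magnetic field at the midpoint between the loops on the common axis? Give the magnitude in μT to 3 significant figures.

Each loop contributes B = μ₀IR²/[2(R²+z²)^(3/2)] on the axis, with z measured from that loop.
Loop 1 (z = 0.02035 m): B₁ = 7.83×10⁻⁵ T. Loop 2 (z = 0.02035 m): B₂ = 7.83×10⁻⁵ T.
The fields add: B = B₁ + B₂ = 1.57×10⁻⁴ T.

B ≈ 157 μT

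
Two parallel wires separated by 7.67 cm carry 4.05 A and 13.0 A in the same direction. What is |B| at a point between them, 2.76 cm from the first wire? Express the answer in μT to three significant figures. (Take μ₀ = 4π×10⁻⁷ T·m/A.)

B ≈ 23.6 μT

Each long wire gives B = μ₀I/(2πd). Distances are d₁ = 0.0276 m and d₂ = 0.0491 m.
B₁ = 2.93×10⁻⁵ T, B₂ = 5.30×10⁻⁵ T.
Between parallel currents the two contributions point in opposite directions, so they subtract. B = |B₁ − B₂| = |2.93×10⁻⁵ − 5.30×10⁻⁵| = 2.36×10⁻⁵ T.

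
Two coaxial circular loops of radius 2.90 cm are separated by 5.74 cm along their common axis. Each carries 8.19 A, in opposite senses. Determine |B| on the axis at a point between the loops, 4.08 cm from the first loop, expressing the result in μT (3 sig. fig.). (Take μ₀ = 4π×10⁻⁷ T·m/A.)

Each loop contributes B = μ₀IR²/[2(R²+z²)^(3/2)] on the axis, with z measured from that loop.
Loop 1 (z = 0.0408 m): B₁ = 3.45×10⁻⁵ T. Loop 2 (z = 0.0166 m): B₂ = 1.16×10⁻⁴ T.
The fields oppose: B = |B₁ − B₂| = 8.15×10⁻⁵ T.

B ≈ 81.5 μT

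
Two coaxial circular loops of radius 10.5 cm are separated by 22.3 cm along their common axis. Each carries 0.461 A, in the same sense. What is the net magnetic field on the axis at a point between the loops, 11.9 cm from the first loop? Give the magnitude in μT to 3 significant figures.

Each loop contributes B = μ₀IR²/[2(R²+z²)^(3/2)] on the axis, with z measured from that loop.
Loop 1 (z = 0.119 m): B₁ = 7.99×10⁻⁷ T. Loop 2 (z = 0.104 m): B₂ = 9.89×10⁻⁷ T.
The fields add: B = B₁ + B₂ = 1.79×10⁻⁶ T.

B ≈ 1.79 μT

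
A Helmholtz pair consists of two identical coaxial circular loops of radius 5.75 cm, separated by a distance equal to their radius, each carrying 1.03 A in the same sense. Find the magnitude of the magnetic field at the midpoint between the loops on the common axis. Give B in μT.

B ≈ 16.1 μT

Each loop contributes B = μ₀IR²/[2(R²+z²)^(3/2)] on the axis, with z measured from that loop.
Loop 1 (z = 0.02875 m): B₁ = 8.05×10⁻⁶ T. Loop 2 (z = 0.02875 m): B₂ = 8.05×10⁻⁶ T.
The fields add: B = B₁ + B₂ = 1.61×10⁻⁵ T.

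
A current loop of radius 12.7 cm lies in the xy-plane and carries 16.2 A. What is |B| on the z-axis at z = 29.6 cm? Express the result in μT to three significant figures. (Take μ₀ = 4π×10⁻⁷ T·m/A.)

On the axis of a circular loop, B = μ₀IR² / [2(R²+z²)^(3/2)].
R² + z² = (0.127)² + (0.296)² = 0.1037 m², and (R²+z²)^(3/2) = 3.34×10⁻² m³.
B = (4π×10⁻⁷ × 16.2 × 0.01613) / (2 × 3.34×10⁻²) = 4.91×10⁻⁶ T.

B ≈ 4.91 μT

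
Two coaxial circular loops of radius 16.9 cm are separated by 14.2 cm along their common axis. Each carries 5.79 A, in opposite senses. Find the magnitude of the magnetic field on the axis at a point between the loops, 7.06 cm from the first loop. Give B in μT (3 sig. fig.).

Each loop contributes B = μ₀IR²/[2(R²+z²)^(3/2)] on the axis, with z measured from that loop.
Loop 1 (z = 0.0706 m): B₁ = 1.69×10⁻⁵ T. Loop 2 (z = 0.0714 m): B₂ = 1.68×10⁻⁵ T.
The fields oppose: B = |B₁ − B₂| = 8.55×10⁻⁸ T.

B ≈ 0.0855 μT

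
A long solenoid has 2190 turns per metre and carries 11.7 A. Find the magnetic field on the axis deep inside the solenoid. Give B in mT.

B ≈ 32.2 mT

Inside a long solenoid, B = μ₀nI with n = 2190 turns/m.
B = 4π×10⁻⁷ × 2190 × 11.7 = 3.22×10⁻² T.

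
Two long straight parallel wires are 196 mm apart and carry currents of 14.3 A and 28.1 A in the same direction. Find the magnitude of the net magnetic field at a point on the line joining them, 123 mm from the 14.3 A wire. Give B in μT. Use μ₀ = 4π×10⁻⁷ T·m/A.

B ≈ 53.7 μT

Each long wire gives B = μ₀I/(2πd). Distances are d₁ = 0.123 m and d₂ = 0.073 m.
B₁ = 2.33×10⁻⁵ T, B₂ = 7.70×10⁻⁵ T.
Between parallel currents the two contributions point in opposite directions, so they subtract. B = |B₁ − B₂| = |2.33×10⁻⁵ − 7.70×10⁻⁵| = 5.37×10⁻⁵ T.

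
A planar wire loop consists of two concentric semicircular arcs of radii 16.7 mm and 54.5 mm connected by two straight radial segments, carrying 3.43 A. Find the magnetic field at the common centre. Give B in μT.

B ≈ 44.8 μT

The radial connectors point toward the centre, so dl × r̂ = 0 and they contribute nothing.
Each semicircle gives μ₀I/(4R): inner arc 6.45×10⁻⁵ T, outer arc 1.98×10⁻⁵ T.
The two arcs carry current in opposite angular senses, so their fields oppose: B = |6.45×10⁻⁵ − 1.98×10⁻⁵| = 4.48×10⁻⁵ T.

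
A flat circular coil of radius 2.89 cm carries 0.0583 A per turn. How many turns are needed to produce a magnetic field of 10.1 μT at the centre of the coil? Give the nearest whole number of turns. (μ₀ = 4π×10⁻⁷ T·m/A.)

For an N-turn coil, B = Nμ₀I/(2R). A single turn gives B₁ = 1.27×10⁻⁶ T with R = 0.0289 m.
N = B/B₁ = 1.01×10⁻⁵ / 1.27×10⁻⁶ = 7.97.

N = 8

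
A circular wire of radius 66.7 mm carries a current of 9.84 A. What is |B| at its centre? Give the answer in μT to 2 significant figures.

At the centre of a circular loop the Biot–Savart law gives B = μ₀I/(2R).
B = (4π×10⁻⁷ × 9.84) / (2 × 0.0667) = 9.27×10⁻⁵ T.

B ≈ 93 μT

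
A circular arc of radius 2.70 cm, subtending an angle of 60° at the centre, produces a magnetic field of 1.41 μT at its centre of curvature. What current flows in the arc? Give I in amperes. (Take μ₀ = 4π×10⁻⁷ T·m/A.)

I ≈ 0.364 A

For a circular arc, B = μ₀Iφ/(4πR) with φ in radians; here φ = 1.047 rad.
So I = 4πRB/(μ₀φ) = 4π × 0.027 × 1.41×10⁻⁶ / (4π×10⁻⁷ × 1.047) = 0.364 A.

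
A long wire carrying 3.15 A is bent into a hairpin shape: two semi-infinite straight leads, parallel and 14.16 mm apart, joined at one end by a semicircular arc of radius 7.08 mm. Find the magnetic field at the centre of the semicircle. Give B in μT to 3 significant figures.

The semicircular arc contributes B_arc = μ₀I·π/(4πR) = μ₀I/(4R) = 1.40×10⁻⁴ T.
Each semi-infinite lead is at perpendicular distance R = 0.00708 m from the centre, with the perpendicular foot at its near end, so it contributes μ₀I/(4πR); both point the same way, together 8.90×10⁻⁵ T.
Arc and leads all point the same direction: B = 1.40×10⁻⁴ + 8.90×10⁻⁵ = 2.29×10⁻⁴ T.

B ≈ 229 μT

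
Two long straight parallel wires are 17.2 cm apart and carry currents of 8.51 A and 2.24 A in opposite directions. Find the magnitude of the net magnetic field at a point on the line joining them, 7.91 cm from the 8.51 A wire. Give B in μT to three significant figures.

B ≈ 26.3 μT

Each long wire gives B = μ₀I/(2πd). Distances are d₁ = 0.0791 m and d₂ = 0.0929 m.
B₁ = 2.15×10⁻⁵ T, B₂ = 4.82×10⁻⁶ T.
Between antiparallel currents both contributions point the same way, so they add. B = B₁ + B₂ = 2.15×10⁻⁵ + 4.82×10⁻⁶ = 2.63×10⁻⁵ T.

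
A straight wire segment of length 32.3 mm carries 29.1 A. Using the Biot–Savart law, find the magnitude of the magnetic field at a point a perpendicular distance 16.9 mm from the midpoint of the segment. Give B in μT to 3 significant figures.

For a finite straight segment, B = (μ₀I/4πd)(sinθ₁ + sinθ₂), where θ₁, θ₂ are the angles from the perpendicular to each end.
The perpendicular from the point meets the wire at its midpoint, so each end is L/2 = 0.01615 m away along the wire.
sinθ₁ = 0.01615/√(0.01615²+0.0169²) = 0.6909; sinθ₂ = 0.01615/√(0.01615²+0.0169²) = 0.6909.
B = (4π×10⁻⁷ × 29.1) / (4π × 0.0169) × (0.6909 + 0.6909) = 2.38×10⁻⁴ T.

B ≈ 238 μT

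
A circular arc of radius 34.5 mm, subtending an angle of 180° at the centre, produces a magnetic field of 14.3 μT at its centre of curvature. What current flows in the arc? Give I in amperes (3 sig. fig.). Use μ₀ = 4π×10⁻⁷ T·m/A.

I ≈ 1.57 A

For a circular arc, B = μ₀Iφ/(4πR) with φ in radians; here φ = 3.142 rad.
So I = 4πRB/(μ₀φ) = 4π × 0.0345 × 1.43×10⁻⁵ / (4π×10⁻⁷ × 3.142) = 1.57 A.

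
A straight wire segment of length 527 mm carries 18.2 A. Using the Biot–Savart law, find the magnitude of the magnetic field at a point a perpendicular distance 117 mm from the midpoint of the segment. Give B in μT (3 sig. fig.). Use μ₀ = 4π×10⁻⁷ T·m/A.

B ≈ 28.4 μT

For a finite straight segment, B = (μ₀I/4πd)(sinθ₁ + sinθ₂), where θ₁, θ₂ are the angles from the perpendicular to each end.
The perpendicular from the point meets the wire at its midpoint, so each end is L/2 = 0.2635 m away along the wire.
sinθ₁ = 0.2635/√(0.2635²+0.117²) = 0.9140; sinθ₂ = 0.2635/√(0.2635²+0.117²) = 0.9140.
B = (4π×10⁻⁷ × 18.2) / (4π × 0.117) × (0.9140 + 0.9140) = 2.84×10⁻⁵ T.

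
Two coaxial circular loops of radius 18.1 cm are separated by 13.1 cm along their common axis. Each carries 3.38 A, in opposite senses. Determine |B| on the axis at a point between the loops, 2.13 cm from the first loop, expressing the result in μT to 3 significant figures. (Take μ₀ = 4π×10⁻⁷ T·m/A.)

Each loop contributes B = μ₀IR²/[2(R²+z²)^(3/2)] on the axis, with z measured from that loop.
Loop 1 (z = 0.0213 m): B₁ = 1.15×10⁻⁵ T. Loop 2 (z = 0.1097 m): B₂ = 7.34×10⁻⁶ T.
The fields oppose: B = |B₁ − B₂| = 4.16×10⁻⁶ T.

B ≈ 4.16 μT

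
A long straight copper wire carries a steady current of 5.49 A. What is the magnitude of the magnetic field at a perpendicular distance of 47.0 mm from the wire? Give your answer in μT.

B ≈ 23.4 μT

For an infinitely long straight wire, B = μ₀I/(2πd).
B = (4π×10⁻⁷ × 5.49) / (2π × 0.047) = 2.34×10⁻⁵ T.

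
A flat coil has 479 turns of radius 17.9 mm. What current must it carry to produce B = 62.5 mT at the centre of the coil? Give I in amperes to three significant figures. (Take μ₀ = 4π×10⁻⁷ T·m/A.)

For an N-turn coil, B = Nμ₀I/(2R) with R = 0.0179 m, so I = 2RB/(Nμ₀) = 2 × 0.0179 × 6.25×10⁻² / (479 × 4π×10⁻⁷) = 3.72 A.

I ≈ 3.72 A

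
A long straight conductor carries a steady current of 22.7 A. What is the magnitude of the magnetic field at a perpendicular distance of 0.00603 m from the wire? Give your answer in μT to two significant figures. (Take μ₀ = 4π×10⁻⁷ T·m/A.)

For an infinitely long straight wire, B = μ₀I/(2πd).
B = (4π×10⁻⁷ × 22.7) / (2π × 0.00603) = 7.53×10⁻⁴ T.

B ≈ 750 μT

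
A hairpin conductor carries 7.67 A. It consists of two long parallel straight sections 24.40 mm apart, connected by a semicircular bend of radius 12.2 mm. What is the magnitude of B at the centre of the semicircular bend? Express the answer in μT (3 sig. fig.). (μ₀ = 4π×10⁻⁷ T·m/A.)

The semicircular arc contributes B_arc = μ₀I·π/(4πR) = μ₀I/(4R) = 1.98×10⁻⁴ T.
Each semi-infinite lead is at perpendicular distance R = 0.0122 m from the centre, with the perpendicular foot at its near end, so it contributes μ₀I/(4πR); both point the same way, together 1.26×10⁻⁴ T.
Arc and leads all point the same direction: B = 1.98×10⁻⁴ + 1.26×10⁻⁴ = 3.23×10⁻⁴ T.

B ≈ 323 μT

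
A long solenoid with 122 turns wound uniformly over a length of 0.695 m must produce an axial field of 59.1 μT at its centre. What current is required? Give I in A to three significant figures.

Inside a long solenoid B = μ₀nI with n = 175.5 m⁻¹, so I = B/(μ₀n).
I = 5.91×10⁻⁵ / (4π×10⁻⁷ × 175.5) = 0.268 A.

I ≈ 0.268 A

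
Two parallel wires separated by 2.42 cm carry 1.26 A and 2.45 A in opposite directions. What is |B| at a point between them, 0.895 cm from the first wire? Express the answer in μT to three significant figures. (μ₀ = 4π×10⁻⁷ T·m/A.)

B ≈ 60.3 μT

Each long wire gives B = μ₀I/(2πd). Distances are d₁ = 0.00895 m and d₂ = 0.01525 m.
B₁ = 2.82×10⁻⁵ T, B₂ = 3.21×10⁻⁵ T.
Between antiparallel currents both contributions point the same way, so they add. B = B₁ + B₂ = 2.82×10⁻⁵ + 3.21×10⁻⁵ = 6.03×10⁻⁵ T.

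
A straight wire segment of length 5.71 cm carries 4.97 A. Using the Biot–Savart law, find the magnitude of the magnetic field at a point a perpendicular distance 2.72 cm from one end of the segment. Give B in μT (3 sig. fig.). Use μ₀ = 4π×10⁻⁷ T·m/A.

B ≈ 16.5 μT

For a finite straight segment, B = (μ₀I/4πd)(sinθ₁ + sinθ₂), where θ₁, θ₂ are the angles from the perpendicular to each end.
The perpendicular foot is at one end, so the two end-offsets along the wire are 0 and L = 0.0571 m.
sinθ₁ = 0/√(0²+0.0272²) = 0.0000; sinθ₂ = 0.0571/√(0.0571²+0.0272²) = 0.9028.
B = (4π×10⁻⁷ × 4.97) / (4π × 0.0272) × (0.0000 + 0.9028) = 1.65×10⁻⁵ T.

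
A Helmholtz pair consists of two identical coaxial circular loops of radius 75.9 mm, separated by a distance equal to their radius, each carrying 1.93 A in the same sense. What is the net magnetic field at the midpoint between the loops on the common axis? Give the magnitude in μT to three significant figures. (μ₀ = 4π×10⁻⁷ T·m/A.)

B ≈ 22.9 μT

Each loop contributes B = μ₀IR²/[2(R²+z²)^(3/2)] on the axis, with z measured from that loop.
Loop 1 (z = 0.03795 m): B₁ = 1.14×10⁻⁵ T. Loop 2 (z = 0.03795 m): B₂ = 1.14×10⁻⁵ T.
The fields add: B = B₁ + B₂ = 2.29×10⁻⁵ T.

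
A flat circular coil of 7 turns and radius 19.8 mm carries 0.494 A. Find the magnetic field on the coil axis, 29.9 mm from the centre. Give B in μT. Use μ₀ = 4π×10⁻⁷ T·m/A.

B ≈ 18.5 μT

For an N-turn flat coil, B = Nμ₀IR²/[2(R²+z²)^(3/2)] with R = 0.0198 m, z = 0.0299 m.
B = 7 × 2.64×10⁻⁶ T = 1.85×10⁻⁵ T.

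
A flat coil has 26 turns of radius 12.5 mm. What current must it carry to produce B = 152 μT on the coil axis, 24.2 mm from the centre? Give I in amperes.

I ≈ 1.20 A

For an N-turn coil, B = Nμ₀IR²/[2(R²+z²)^(3/2)] with R = 0.0125 m, z = 0.0242 m, so I = 2B(R²+z²)^(3/2)/(Nμ₀R²) = 2 × 1.52×10⁻⁴ × 2.02×10⁻⁵ / (26 × 4π×10⁻⁷ × 0.0001563) = 1.20 A.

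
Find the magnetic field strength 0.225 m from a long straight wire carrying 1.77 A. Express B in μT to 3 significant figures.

B ≈ 1.57 μT

For an infinitely long straight wire, B = μ₀I/(2πd).
B = (4π×10⁻⁷ × 1.77) / (2π × 0.225) = 1.57×10⁻⁶ T.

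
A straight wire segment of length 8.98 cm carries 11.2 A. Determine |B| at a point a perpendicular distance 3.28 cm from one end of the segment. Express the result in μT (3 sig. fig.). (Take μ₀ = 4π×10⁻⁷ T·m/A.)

For a finite straight segment, B = (μ₀I/4πd)(sinθ₁ + sinθ₂), where θ₁, θ₂ are the angles from the perpendicular to each end.
The perpendicular foot is at one end, so the two end-offsets along the wire are 0 and L = 0.0898 m.
sinθ₁ = 0/√(0²+0.0328²) = 0.0000; sinθ₂ = 0.0898/√(0.0898²+0.0328²) = 0.9393.
B = (4π×10⁻⁷ × 11.2) / (4π × 0.0328) × (0.0000 + 0.9393) = 3.21×10⁻⁵ T.

B ≈ 32.1 μT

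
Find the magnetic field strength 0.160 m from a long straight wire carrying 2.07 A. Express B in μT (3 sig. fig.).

B ≈ 2.59 μT

For an infinitely long straight wire, B = μ₀I/(2πd).
B = (4π×10⁻⁷ × 2.07) / (2π × 0.16) = 2.59×10⁻⁶ T.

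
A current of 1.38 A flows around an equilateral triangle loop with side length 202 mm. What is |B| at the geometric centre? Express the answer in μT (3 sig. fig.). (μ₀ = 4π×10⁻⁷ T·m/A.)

Each side is a finite straight segment at perpendicular distance d = a/(2 tan(π/3)) = 0.05831 m from the centre, with end-angles ±π/3.
One side contributes B₁ = (μ₀I/4πd)·2 sin(π/3) = 4.10×10⁻⁶ T.
All 3 sides add in the same direction: B = 3 × 4.10×10⁻⁶ = 1.23×10⁻⁵ T.

B ≈ 12.3 μT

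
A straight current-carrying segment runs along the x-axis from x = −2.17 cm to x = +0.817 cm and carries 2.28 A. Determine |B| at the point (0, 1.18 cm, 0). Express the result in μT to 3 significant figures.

B ≈ 28.0 μT

For a finite straight segment, B = (μ₀I/4πd)(sinθ₁ + sinθ₂), where θ₁, θ₂ are the angles from the perpendicular to each end.
The perpendicular distance is d = 0.0118 m; the end-offsets along the wire are a = 0.0217 m and b = 0.00817 m.
sinθ₁ = 0.0217/√(0.0217²+0.0118²) = 0.8785; sinθ₂ = 0.00817/√(0.00817²+0.0118²) = 0.5692.
B = (4π×10⁻⁷ × 2.28) / (4π × 0.0118) × (0.8785 + 0.5692) = 2.80×10⁻⁵ T.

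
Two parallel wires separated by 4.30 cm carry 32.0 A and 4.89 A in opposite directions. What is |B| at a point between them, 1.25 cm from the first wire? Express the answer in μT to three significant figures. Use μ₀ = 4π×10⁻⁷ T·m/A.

Each long wire gives B = μ₀I/(2πd). Distances are d₁ = 0.0125 m and d₂ = 0.0305 m.
B₁ = 5.12×10⁻⁴ T, B₂ = 3.21×10⁻⁵ T.
Between antiparallel currents both contributions point the same way, so they add. B = B₁ + B₂ = 5.12×10⁻⁴ + 3.21×10⁻⁵ = 5.44×10⁻⁴ T.

B ≈ 544 μT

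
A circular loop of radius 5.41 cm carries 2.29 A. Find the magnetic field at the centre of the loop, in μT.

At the centre of a circular loop the Biot–Savart law gives B = μ₀I/(2R).
B = (4π×10⁻⁷ × 2.29) / (2 × 0.0541) = 2.66×10⁻⁵ T.

B ≈ 26.6 μT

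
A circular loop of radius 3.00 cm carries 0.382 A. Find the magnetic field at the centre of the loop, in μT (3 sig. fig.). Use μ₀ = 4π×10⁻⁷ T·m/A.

At the centre of a circular loop the Biot–Savart law gives B = μ₀I/(2R).
B = (4π×10⁻⁷ × 0.382) / (2 × 0.03) = 8.00×10⁻⁶ T.

B ≈ 8.00 μT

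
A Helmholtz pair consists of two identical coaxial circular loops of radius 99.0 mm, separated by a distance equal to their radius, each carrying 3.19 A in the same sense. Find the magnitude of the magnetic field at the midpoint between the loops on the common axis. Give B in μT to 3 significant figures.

B ≈ 29.0 μT

Each loop contributes B = μ₀IR²/[2(R²+z²)^(3/2)] on the axis, with z measured from that loop.
Loop 1 (z = 0.0495 m): B₁ = 1.45×10⁻⁵ T. Loop 2 (z = 0.0495 m): B₂ = 1.45×10⁻⁵ T.
The fields add: B = B₁ + B₂ = 2.90×10⁻⁵ T.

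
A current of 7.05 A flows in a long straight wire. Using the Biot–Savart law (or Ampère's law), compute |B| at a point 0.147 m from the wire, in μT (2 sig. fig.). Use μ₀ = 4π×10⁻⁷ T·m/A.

For an infinitely long straight wire, B = μ₀I/(2πd).
B = (4π×10⁻⁷ × 7.05) / (2π × 0.147) = 9.59×10⁻⁶ T.

B ≈ 9.6 μT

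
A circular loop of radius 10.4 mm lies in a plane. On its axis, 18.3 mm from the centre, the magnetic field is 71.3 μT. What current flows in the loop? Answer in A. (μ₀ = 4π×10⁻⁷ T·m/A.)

I ≈ 9.78 A

On the axis of a loop, B = μ₀IR²/[2(R²+z²)^(3/2)], so I = 2B(R²+z²)^(3/2)/(μ₀R²).
R² + z² = 0.0001082 + 0.0003349 = 0.0004431 m²; raised to 3/2 gives 9.33×10⁻⁶ m³.
I = 2 × 7.13×10⁻⁵ × 9.33×10⁻⁶ / (1.26×10⁻⁶ × 0.0001082) = 9.78 A.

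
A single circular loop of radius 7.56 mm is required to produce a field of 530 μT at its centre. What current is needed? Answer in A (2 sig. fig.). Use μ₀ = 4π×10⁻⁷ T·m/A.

I ≈ 6.4 A

At the centre of a circular loop B = μ₀I/(2R), so I = 2RB/μ₀.
With R = 0.00756 m, I = 2 × 0.00756 × 5.30×10⁻⁴ / (4π×10⁻⁷) = 6.38 A.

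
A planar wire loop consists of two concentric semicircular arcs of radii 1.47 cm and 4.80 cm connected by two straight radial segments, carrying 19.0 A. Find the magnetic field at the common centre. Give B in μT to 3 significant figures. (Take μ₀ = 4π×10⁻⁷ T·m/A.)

B ≈ 282 μT

The radial connectors point toward the centre, so dl × r̂ = 0 and they contribute nothing.
Each semicircle gives μ₀I/(4R): inner arc 4.06×10⁻⁴ T, outer arc 1.24×10⁻⁴ T.
The two arcs carry current in opposite angular senses, so their fields oppose: B = |4.06×10⁻⁴ − 1.24×10⁻⁴| = 2.82×10⁻⁴ T.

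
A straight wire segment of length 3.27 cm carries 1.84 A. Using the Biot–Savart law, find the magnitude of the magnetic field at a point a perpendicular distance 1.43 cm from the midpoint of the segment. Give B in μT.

B ≈ 19.4 μT

For a finite straight segment, B = (μ₀I/4πd)(sinθ₁ + sinθ₂), where θ₁, θ₂ are the angles from the perpendicular to each end.
The perpendicular from the point meets the wire at its midpoint, so each end is L/2 = 0.01635 m away along the wire.
sinθ₁ = 0.01635/√(0.01635²+0.0143²) = 0.7527; sinθ₂ = 0.01635/√(0.01635²+0.0143²) = 0.7527.
B = (4π×10⁻⁷ × 1.84) / (4π × 0.0143) × (0.7527 + 0.7527) = 1.94×10⁻⁵ T.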